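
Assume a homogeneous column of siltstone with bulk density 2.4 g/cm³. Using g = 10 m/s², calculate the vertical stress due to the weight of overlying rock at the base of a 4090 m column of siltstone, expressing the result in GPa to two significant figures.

siltstone: 2400 kg/m³ × 10 m/s² × 4090 m = 9.816×10^7 Pa = 0.09816 GPa

0.098 GPa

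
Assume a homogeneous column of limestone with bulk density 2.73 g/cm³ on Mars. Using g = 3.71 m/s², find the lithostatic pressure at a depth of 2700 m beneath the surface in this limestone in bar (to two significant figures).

270 bar

limestone: 2730 kg/m³ × 3.71 m/s² × 2700 m = 2.735×10^7 Pa = 273.5 bar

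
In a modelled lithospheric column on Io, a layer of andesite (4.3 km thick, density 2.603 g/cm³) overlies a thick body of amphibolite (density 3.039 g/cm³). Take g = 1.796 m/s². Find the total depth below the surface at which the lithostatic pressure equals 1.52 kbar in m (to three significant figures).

28500 m

Pressure at base of upper layers: 2603×1.796×4300 = 2.010×10^7 Pa = 0.2010 kbar
Remaining pressure to be supplied by amphibolite: 1.520×10^8 − 2.010×10^7 = 1.319×10^8 Pa
Additional depth in amphibolite = 1.319×10^8 Pa / (3039 kg/m³ × 1.796 m/s²) = 24166 m
Total depth = 4300 m + 24166 m = 28466 m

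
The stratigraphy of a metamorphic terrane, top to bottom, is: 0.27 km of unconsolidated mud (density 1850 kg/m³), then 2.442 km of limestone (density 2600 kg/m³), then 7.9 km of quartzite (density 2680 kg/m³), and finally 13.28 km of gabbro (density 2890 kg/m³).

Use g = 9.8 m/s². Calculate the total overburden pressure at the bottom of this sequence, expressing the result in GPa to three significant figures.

unconsolidated mud: 1850 kg/m³ × 9.8 m/s² × 270 m = 4.895×10^6 Pa = 4.895×10^-3 GPa
limestone: 2600 kg/m³ × 9.8 m/s² × 2442 m = 6.222×10^7 Pa = 0.06222 GPa
quartzite: 2680 kg/m³ × 9.8 m/s² × 7900 m = 2.075×10^8 Pa = 0.2075 GPa
gabbro: 2890 kg/m³ × 9.8 m/s² × 13280 m = 3.761×10^8 Pa = 0.3761 GPa
Total = 4.895×10^-3 + 0.06222 + 0.2075 + 0.3761 = 0.65072 GPa

0.651 GPa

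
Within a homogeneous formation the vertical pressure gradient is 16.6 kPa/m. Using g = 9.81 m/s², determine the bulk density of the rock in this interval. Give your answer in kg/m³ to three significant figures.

ρ = (dP/dz)/g = 16.6 kPa/m / 9.81 m/s² = 16600 Pa/m / 9.81 m/s² = 1692.2 kg/m³

1690 kg/m³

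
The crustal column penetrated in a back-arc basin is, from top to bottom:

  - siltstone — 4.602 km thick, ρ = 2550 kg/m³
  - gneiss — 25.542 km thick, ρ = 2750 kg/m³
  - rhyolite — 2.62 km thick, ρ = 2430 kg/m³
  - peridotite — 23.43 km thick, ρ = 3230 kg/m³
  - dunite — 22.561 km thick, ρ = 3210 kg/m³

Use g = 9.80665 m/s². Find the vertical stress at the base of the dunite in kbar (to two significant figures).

siltstone: 2550 kg/m³ × 9.80665 m/s² × 4602 m = 1.151×10^8 Pa = 1.151 kbar
gneiss: 2750 kg/m³ × 9.80665 m/s² × 25542 m = 6.888×10^8 Pa = 6.888 kbar
rhyolite: 2430 kg/m³ × 9.80665 m/s² × 2620 m = 6.244×10^7 Pa = 0.6244 kbar
peridotite: 3230 kg/m³ × 9.80665 m/s² × 23430 m = 7.422×10^8 Pa = 7.422 kbar
dunite: 3210 kg/m³ × 9.80665 m/s² × 22561 m = 7.102×10^8 Pa = 7.102 kbar
Total = 1.151 + 6.888 + 0.6244 + 7.422 + 7.102 = 23.187 kbar

23 kbar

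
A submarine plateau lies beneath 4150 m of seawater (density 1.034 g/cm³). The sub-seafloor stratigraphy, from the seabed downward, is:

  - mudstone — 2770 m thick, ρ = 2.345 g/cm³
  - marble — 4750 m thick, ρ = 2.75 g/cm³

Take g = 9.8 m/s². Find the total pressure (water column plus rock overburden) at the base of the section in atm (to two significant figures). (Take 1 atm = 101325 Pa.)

seawater: 1034 kg/m³ × 9.8 m/s² × 4150 m = 4.205×10^7 Pa = 415.0 atm
mudstone: 2345 kg/m³ × 9.8 m/s² × 2770 m = 6.366×10^7 Pa = 628.2 atm
marble: 2750 kg/m³ × 9.8 m/s² × 4750 m = 1.280×10^8 Pa = 1263 atm
Total = 415.0 + 628.2 + 1263 = 2306.7 atm

2300 atm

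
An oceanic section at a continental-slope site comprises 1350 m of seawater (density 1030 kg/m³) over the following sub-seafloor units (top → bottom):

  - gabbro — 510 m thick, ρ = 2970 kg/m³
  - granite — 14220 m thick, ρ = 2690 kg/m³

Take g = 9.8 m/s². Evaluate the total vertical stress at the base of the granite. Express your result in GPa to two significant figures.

seawater: 1030 kg/m³ × 9.8 m/s² × 1350 m = 1.363×10^7 Pa = 0.01363 GPa
gabbro: 2970 kg/m³ × 9.8 m/s² × 510 m = 1.484×10^7 Pa = 0.01484 GPa
granite: 2690 kg/m³ × 9.8 m/s² × 14220 m = 3.749×10^8 Pa = 0.3749 GPa
Total = 0.01363 + 0.01484 + 0.3749 = 0.40334 GPa

0.40 GPa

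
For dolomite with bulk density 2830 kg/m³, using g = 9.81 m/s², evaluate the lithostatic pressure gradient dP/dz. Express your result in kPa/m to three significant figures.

27.8 kPa/m

dP/dz = ρg = 2830 kg/m³ × 9.81 m/s² = 27762 Pa/m
= 27762 Pa/m × (1 kPa/m / 1000.0 Pa/m) = 27.762 kPa/m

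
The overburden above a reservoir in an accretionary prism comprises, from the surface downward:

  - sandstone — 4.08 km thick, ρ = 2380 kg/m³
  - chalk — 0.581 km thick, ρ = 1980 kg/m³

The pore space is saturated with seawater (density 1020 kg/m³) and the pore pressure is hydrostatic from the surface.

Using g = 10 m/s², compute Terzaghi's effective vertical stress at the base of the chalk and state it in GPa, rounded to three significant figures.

0.0611 GPa

Overburden (lithostatic) stress σ_v:
sandstone: 2380 kg/m³ × 10 m/s² × 4080 m = 9.710×10^7 Pa = 97.10 MPa
chalk: 1980 kg/m³ × 10 m/s² × 581 m = 1.150×10^7 Pa = 11.50 MPa
Total = 97.10 + 11.50 = 108.61 MPa
Pore pressure P_p = 1020 kg/m³ × 10 m/s² × 4661 m = 4.754×10^7 Pa = 47.54 MPa
Effective stress σ' = σ_v − P_p = 108.6 − 47.54 = 61.066 MPa = 0.061066 GPa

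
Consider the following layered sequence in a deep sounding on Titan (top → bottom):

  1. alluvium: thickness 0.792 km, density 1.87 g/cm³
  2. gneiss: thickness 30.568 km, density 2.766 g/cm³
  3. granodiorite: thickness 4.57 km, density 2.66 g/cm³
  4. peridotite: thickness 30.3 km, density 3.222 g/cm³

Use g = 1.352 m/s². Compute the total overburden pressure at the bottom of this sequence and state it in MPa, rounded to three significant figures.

265 MPa

alluvium: 1870 kg/m³ × 1.352 m/s² × 792 m = 2.002×10^6 Pa = 2.002 MPa
gneiss: 2766 kg/m³ × 1.352 m/s² × 30568 m = 1.143×10^8 Pa = 114.3 MPa
granodiorite: 2660 kg/m³ × 1.352 m/s² × 4570 m = 1.644×10^7 Pa = 16.44 MPa
peridotite: 3222 kg/m³ × 1.352 m/s² × 30300 m = 1.320×10^8 Pa = 132.0 MPa
Total = 2.002 + 114.3 + 16.44 + 132.0 = 264.74 MPa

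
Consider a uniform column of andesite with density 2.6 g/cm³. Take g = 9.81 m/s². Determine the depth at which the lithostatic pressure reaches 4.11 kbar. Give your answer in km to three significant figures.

16.1 km

h = P/(ρg) = 4.11 kbar / (2600 kg/m³ × 9.81 m/s²) = 4.110×10^8 Pa / 25506 Pa/m = 16114 m
= 16.114 km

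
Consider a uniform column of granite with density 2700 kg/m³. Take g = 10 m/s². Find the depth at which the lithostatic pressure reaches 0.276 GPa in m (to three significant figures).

10200 m

h = P/(ρg) = 0.276 GPa / (2700 kg/m³ × 10 m/s²) = 2.760×10^8 Pa / 27000 Pa/m = 10222 m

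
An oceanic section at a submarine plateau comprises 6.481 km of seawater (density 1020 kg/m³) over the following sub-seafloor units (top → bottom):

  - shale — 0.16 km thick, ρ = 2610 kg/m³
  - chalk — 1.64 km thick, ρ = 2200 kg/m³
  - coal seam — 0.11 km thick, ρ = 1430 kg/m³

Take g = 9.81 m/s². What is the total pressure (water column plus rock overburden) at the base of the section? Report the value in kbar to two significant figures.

1.1 kbar

seawater: 1020 kg/m³ × 9.81 m/s² × 6481 m = 6.485×10^7 Pa = 0.6485 kbar
shale: 2610 kg/m³ × 9.81 m/s² × 160 m = 4.097×10^6 Pa = 0.04097 kbar
chalk: 2200 kg/m³ × 9.81 m/s² × 1640 m = 3.539×10^7 Pa = 0.3539 kbar
coal seam: 1430 kg/m³ × 9.81 m/s² × 110 m = 1.543×10^6 Pa = 0.01543 kbar
Total = 0.6485 + 0.04097 + 0.3539 + 0.01543 = 1.0588 kbar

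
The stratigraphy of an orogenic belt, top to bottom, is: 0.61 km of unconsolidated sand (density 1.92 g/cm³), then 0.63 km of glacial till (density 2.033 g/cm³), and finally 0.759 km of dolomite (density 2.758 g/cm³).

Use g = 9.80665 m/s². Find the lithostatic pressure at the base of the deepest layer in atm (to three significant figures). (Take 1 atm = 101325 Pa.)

unconsolidated sand: 1920 kg/m³ × 9.80665 m/s² × 610 m = 1.149×10^7 Pa = 113.4 atm
glacial till: 2033 kg/m³ × 9.80665 m/s² × 630 m = 1.256×10^7 Pa = 124.0 atm
dolomite: 2758 kg/m³ × 9.80665 m/s² × 759 m = 2.053×10^7 Pa = 202.6 atm
Total = 113.4 + 124.0 + 202.6 = 439.91 atm

440 atm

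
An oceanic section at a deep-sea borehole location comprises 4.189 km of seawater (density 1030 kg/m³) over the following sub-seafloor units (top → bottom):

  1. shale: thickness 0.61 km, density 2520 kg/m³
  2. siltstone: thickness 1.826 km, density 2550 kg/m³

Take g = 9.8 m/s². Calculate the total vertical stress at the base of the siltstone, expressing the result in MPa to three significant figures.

103 MPa

seawater: 1030 kg/m³ × 9.8 m/s² × 4189 m = 4.228×10^7 Pa = 42.28 MPa
shale: 2520 kg/m³ × 9.8 m/s² × 610 m = 1.506×10^7 Pa = 15.06 MPa
siltstone: 2550 kg/m³ × 9.8 m/s² × 1826 m = 4.563×10^7 Pa = 45.63 MPa
Total = 42.28 + 15.06 + 45.63 = 102.98 MPa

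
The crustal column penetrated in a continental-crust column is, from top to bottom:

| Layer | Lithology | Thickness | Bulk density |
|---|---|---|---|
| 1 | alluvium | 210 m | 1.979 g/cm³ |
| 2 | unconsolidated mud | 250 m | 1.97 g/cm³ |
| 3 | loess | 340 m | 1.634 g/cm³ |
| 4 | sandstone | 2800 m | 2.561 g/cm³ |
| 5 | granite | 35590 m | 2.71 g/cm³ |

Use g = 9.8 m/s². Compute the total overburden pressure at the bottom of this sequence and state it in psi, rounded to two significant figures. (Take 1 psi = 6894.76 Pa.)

150000 psi

alluvium: 1979 kg/m³ × 9.8 m/s² × 210 m = 4.073×10^6 Pa = 590.7 psi
unconsolidated mud: 1970 kg/m³ × 9.8 m/s² × 250 m = 4.827×10^6 Pa = 700.0 psi
loess: 1634 kg/m³ × 9.8 m/s² × 340 m = 5.444×10^6 Pa = 789.7 psi
sandstone: 2561 kg/m³ × 9.8 m/s² × 2800 m = 7.027×10^7 Pa = 10192 psi
granite: 2710 kg/m³ × 9.8 m/s² × 35590 m = 9.452×10^8 Pa = 1.371×10^5 psi
Total = 590.7 + 700.0 + 789.7 + 10192 + 1.371×10^5 = 1.4936×10^5 psi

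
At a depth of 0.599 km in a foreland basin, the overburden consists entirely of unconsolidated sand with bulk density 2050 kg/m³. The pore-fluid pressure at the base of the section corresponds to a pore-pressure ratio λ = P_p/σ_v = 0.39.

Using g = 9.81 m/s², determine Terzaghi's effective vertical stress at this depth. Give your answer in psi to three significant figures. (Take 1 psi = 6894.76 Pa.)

Overburden (lithostatic) stress σ_v:
unconsolidated sand: 2050 kg/m³ × 9.81 m/s² × 599 m = 1.205×10^7 Pa = 12.05 MPa
Pore pressure P_p = λ·σ_v = 0.39 × 12.05 MPa = 4.698 MPa
Effective stress σ' = σ_v − P_p = 12.05 − 4.698 = 7.3482 MPa = 1065.8 psi

1070 psi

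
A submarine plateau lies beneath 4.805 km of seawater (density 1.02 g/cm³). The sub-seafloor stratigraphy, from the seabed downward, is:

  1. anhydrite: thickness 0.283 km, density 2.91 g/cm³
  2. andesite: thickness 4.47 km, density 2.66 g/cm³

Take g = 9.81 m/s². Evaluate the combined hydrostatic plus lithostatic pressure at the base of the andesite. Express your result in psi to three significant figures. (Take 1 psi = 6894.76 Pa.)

25100 psi

seawater: 1020 kg/m³ × 9.81 m/s² × 4805 m = 4.808×10^7 Pa = 6973 psi
anhydrite: 2910 kg/m³ × 9.81 m/s² × 283 m = 8.079×10^6 Pa = 1172 psi
andesite: 2660 kg/m³ × 9.81 m/s² × 4470 m = 1.166×10^8 Pa = 16918 psi
Total = 6973 + 1172 + 16918 = 25063 psi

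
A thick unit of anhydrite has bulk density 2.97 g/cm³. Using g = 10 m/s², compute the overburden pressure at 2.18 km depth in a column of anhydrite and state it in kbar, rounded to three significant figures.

anhydrite: 2970 kg/m³ × 10 m/s² × 2180 m = 6.475×10^7 Pa = 0.6475 kbar

0.647 kbar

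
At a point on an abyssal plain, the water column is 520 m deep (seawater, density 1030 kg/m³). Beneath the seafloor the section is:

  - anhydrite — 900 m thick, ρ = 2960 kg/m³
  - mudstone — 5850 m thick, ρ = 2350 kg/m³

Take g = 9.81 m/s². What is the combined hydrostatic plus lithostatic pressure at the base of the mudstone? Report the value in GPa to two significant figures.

0.17 GPa

seawater: 1030 kg/m³ × 9.81 m/s² × 520 m = 5.254×10^6 Pa = 5.254×10^-3 GPa
anhydrite: 2960 kg/m³ × 9.81 m/s² × 900 m = 2.613×10^7 Pa = 0.02613 GPa
mudstone: 2350 kg/m³ × 9.81 m/s² × 5850 m = 1.349×10^8 Pa = 0.1349 GPa
Total = 5.254×10^-3 + 0.02613 + 0.1349 = 0.16625 GPa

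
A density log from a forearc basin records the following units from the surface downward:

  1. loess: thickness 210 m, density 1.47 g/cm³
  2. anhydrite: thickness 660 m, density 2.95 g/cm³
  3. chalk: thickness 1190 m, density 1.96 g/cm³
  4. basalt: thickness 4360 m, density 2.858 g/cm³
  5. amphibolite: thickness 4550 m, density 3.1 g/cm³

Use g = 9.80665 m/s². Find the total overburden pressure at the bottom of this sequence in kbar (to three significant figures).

loess: 1470 kg/m³ × 9.80665 m/s² × 210 m = 3.027×10^6 Pa = 0.03027 kbar
anhydrite: 2950 kg/m³ × 9.80665 m/s² × 660 m = 1.909×10^7 Pa = 0.1909 kbar
chalk: 1960 kg/m³ × 9.80665 m/s² × 1190 m = 2.287×10^7 Pa = 0.2287 kbar
basalt: 2858 kg/m³ × 9.80665 m/s² × 4360 m = 1.222×10^8 Pa = 1.222 kbar
amphibolite: 3100 kg/m³ × 9.80665 m/s² × 4550 m = 1.383×10^8 Pa = 1.383 kbar
Total = 0.03027 + 0.1909 + 0.2287 + 1.222 + 1.383 = 3.0552 kbar

3.06 kbar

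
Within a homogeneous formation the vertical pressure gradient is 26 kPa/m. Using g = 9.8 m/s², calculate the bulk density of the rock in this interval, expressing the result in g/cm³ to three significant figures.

ρ = (dP/dz)/g = 26 kPa/m / 9.8 m/s² = 26000 Pa/m / 9.8 m/s² = 2653.1 kg/m³
= 2.653 g/cm³

2.65 g/cm³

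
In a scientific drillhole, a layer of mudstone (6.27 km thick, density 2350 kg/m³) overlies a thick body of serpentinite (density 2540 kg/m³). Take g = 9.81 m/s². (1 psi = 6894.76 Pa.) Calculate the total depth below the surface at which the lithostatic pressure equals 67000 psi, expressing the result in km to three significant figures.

Pressure at base of upper layers: 2350×9.81×6270 = 1.445×10^8 Pa = 20965 psi
Remaining pressure to be supplied by serpentinite: 4.619×10^8 − 1.445×10^8 = 3.174×10^8 Pa
Additional depth in serpentinite = 3.174×10^8 Pa / (2540 kg/m³ × 9.81 m/s²) = 12738 m
Total depth = 6270 m + 12738 m = 19008 m
= 19.008 km

19.0 km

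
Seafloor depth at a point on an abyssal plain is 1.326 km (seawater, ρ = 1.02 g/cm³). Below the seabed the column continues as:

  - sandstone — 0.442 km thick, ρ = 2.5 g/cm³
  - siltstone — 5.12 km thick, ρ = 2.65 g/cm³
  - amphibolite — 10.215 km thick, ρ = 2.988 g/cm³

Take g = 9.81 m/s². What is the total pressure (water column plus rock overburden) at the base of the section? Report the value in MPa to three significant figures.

457 MPa

seawater: 1020 kg/m³ × 9.81 m/s² × 1326 m = 1.327×10^7 Pa = 13.27 MPa
sandstone: 2500 kg/m³ × 9.81 m/s² × 442 m = 1.084×10^7 Pa = 10.84 MPa
siltstone: 2650 kg/m³ × 9.81 m/s² × 5120 m = 1.331×10^8 Pa = 133.1 MPa
amphibolite: 2988 kg/m³ × 9.81 m/s² × 10215 m = 2.994×10^8 Pa = 299.4 MPa
Total = 13.27 + 10.84 + 133.1 + 299.4 = 456.64 MPa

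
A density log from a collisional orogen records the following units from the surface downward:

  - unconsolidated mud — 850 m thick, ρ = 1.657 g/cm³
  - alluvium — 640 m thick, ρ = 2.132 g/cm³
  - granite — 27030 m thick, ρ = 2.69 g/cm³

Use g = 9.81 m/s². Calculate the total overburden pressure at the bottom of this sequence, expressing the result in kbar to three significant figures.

7.40 kbar

unconsolidated mud: 1657 kg/m³ × 9.81 m/s² × 850 m = 1.382×10^7 Pa = 0.1382 kbar
alluvium: 2132 kg/m³ × 9.81 m/s² × 640 m = 1.339×10^7 Pa = 0.1339 kbar
granite: 2690 kg/m³ × 9.81 m/s² × 27030 m = 7.133×10^8 Pa = 7.133 kbar
Total = 0.1382 + 0.1339 + 7.133 = 7.4049 kbar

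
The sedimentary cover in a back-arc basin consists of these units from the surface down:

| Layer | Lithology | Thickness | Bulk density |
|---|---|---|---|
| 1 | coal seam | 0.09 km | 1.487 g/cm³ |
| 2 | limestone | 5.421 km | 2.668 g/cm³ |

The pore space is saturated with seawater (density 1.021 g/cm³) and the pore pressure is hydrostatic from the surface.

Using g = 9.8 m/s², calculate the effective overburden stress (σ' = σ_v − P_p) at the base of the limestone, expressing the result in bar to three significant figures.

879 bar

Overburden (lithostatic) stress σ_v:
coal seam: 1487 kg/m³ × 9.8 m/s² × 90 m = 1.312×10^6 Pa = 1.312 MPa
limestone: 2668 kg/m³ × 9.8 m/s² × 5421 m = 1.417×10^8 Pa = 141.7 MPa
Total = 1.312 + 141.7 = 143.05 MPa
Pore pressure P_p = 1021 kg/m³ × 9.8 m/s² × 5511 m = 5.514×10^7 Pa = 55.14 MPa
Effective stress σ' = σ_v − P_p = 143.1 − 55.14 = 87.909 MPa = 879.09 bar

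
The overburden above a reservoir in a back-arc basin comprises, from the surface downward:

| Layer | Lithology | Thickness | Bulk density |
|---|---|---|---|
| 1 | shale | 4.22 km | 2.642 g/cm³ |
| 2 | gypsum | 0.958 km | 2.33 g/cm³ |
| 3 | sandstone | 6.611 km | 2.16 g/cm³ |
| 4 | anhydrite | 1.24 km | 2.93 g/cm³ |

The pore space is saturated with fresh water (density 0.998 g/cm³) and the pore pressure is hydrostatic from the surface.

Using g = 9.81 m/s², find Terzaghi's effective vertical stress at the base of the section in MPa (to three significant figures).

Overburden (lithostatic) stress σ_v:
shale: 2642 kg/m³ × 9.81 m/s² × 4220 m = 1.094×10^8 Pa = 109.4 MPa
gypsum: 2330 kg/m³ × 9.81 m/s² × 958 m = 2.190×10^7 Pa = 21.90 MPa
sandstone: 2160 kg/m³ × 9.81 m/s² × 6611 m = 1.401×10^8 Pa = 140.1 MPa
anhydrite: 2930 kg/m³ × 9.81 m/s² × 1240 m = 3.564×10^7 Pa = 35.64 MPa
Total = 109.4 + 21.90 + 140.1 + 35.64 = 307.00 MPa
Pore pressure P_p = 998 kg/m³ × 9.81 m/s² × 13029 m = 1.276×10^8 Pa = 127.6 MPa
Effective stress σ' = σ_v − P_p = 307.0 − 127.6 = 179.44 MPa

179 MPa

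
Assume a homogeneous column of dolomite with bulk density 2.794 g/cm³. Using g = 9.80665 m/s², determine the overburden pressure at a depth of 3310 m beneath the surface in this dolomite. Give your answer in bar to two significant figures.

910 bar

dolomite: 2794 kg/m³ × 9.80665 m/s² × 3310 m = 9.069×10^7 Pa = 906.9 bar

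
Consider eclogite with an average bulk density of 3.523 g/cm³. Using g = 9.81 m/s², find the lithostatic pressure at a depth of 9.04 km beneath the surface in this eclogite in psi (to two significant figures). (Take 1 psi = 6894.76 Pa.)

eclogite: 3523 kg/m³ × 9.81 m/s² × 9040 m = 3.124×10^8 Pa = 45314 psi

45000 psi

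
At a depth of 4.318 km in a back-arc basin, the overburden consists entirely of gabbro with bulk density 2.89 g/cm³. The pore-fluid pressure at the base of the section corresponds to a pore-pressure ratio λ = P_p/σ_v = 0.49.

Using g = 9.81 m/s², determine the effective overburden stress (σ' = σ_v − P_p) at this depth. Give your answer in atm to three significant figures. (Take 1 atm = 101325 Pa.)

Overburden (lithostatic) stress σ_v:
gabbro: 2890 kg/m³ × 9.81 m/s² × 4318 m = 1.224×10^8 Pa = 122.4 MPa
Pore pressure P_p = λ·σ_v = 0.49 × 122.4 MPa = 59.99 MPa
Effective stress σ' = σ_v − P_p = 122.4 − 59.99 = 62.434 MPa = 616.17 atm

616 atm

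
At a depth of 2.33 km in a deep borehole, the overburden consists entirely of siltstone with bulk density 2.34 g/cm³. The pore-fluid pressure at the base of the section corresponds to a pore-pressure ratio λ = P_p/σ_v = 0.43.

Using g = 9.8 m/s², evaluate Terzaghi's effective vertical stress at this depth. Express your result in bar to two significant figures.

Overburden (lithostatic) stress σ_v:
siltstone: 2340 kg/m³ × 9.8 m/s² × 2330 m = 5.343×10^7 Pa = 53.43 MPa
Pore pressure P_p = λ·σ_v = 0.43 × 53.43 MPa = 22.98 MPa
Effective stress σ' = σ_v − P_p = 53.43 − 22.98 = 30.456 MPa = 304.56 bar

300 bar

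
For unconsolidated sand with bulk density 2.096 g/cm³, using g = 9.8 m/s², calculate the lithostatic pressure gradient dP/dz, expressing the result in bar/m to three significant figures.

dP/dz = ρg = 2096 kg/m³ × 9.8 m/s² = 20541 Pa/m
= 20541 Pa/m × (1 bar/m / 1.0000×10^5 Pa/m) = 0.20541 bar/m

0.205 bar/m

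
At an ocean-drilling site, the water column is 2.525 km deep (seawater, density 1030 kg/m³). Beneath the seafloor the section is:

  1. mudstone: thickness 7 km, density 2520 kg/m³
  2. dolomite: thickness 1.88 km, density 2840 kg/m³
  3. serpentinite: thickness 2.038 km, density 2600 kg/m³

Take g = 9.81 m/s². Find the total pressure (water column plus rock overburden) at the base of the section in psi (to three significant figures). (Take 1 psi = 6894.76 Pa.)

43900 psi

seawater: 1030 kg/m³ × 9.81 m/s² × 2525 m = 2.551×10^7 Pa = 3700 psi
mudstone: 2520 kg/m³ × 9.81 m/s² × 7000 m = 1.730×10^8 Pa = 25099 psi
dolomite: 2840 kg/m³ × 9.81 m/s² × 1880 m = 5.238×10^7 Pa = 7597 psi
serpentinite: 2600 kg/m³ × 9.81 m/s² × 2038 m = 5.198×10^7 Pa = 7539 psi
Total = 3700 + 25099 + 7597 + 7539 = 43935 psi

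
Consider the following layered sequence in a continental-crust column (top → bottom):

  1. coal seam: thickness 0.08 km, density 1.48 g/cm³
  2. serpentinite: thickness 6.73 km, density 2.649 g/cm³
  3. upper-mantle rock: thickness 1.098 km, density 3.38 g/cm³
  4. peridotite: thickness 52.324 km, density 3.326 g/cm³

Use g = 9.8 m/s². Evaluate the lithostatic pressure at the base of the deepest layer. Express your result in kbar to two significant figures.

19 kbar

coal seam: 1480 kg/m³ × 9.8 m/s² × 80 m = 1.160×10^6 Pa = 0.01160 kbar
serpentinite: 2649 kg/m³ × 9.8 m/s² × 6730 m = 1.747×10^8 Pa = 1.747 kbar
upper-mantle rock: 3380 kg/m³ × 9.8 m/s² × 1098 m = 3.637×10^7 Pa = 0.3637 kbar
peridotite: 3326 kg/m³ × 9.8 m/s² × 52324 m = 1.705×10^9 Pa = 17.05 kbar
Total = 0.01160 + 1.747 + 0.3637 + 17.05 = 19.177 kbar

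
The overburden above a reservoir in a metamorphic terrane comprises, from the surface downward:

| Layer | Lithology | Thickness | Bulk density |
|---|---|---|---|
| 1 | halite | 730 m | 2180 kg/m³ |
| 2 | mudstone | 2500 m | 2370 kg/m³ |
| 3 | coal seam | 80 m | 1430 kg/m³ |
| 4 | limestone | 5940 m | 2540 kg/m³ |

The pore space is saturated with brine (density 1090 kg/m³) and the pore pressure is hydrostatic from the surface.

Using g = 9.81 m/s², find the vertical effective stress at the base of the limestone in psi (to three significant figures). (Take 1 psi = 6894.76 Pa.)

18000 psi

Overburden (lithostatic) stress σ_v:
halite: 2180 kg/m³ × 9.81 m/s² × 730 m = 1.561×10^7 Pa = 15.61 MPa
mudstone: 2370 kg/m³ × 9.81 m/s² × 2500 m = 5.812×10^7 Pa = 58.12 MPa
coal seam: 1430 kg/m³ × 9.81 m/s² × 80 m = 1.122×10^6 Pa = 1.122 MPa
limestone: 2540 kg/m³ × 9.81 m/s² × 5940 m = 1.480×10^8 Pa = 148.0 MPa
Total = 15.61 + 58.12 + 1.122 + 148.0 = 222.87 MPa
Pore pressure P_p = 1090 kg/m³ × 9.81 m/s² × 9250 m = 9.891×10^7 Pa = 98.91 MPa
Effective stress σ' = σ_v − P_p = 222.9 − 98.91 = 123.96 MPa = 17979 psi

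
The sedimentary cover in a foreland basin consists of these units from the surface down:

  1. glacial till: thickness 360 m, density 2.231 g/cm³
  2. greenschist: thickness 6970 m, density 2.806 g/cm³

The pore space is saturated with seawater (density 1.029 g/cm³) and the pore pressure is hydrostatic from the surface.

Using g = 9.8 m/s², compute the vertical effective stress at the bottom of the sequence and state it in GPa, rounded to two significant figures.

0.13 GPa

Overburden (lithostatic) stress σ_v:
glacial till: 2231 kg/m³ × 9.8 m/s² × 360 m = 7.871×10^6 Pa = 7.871 MPa
greenschist: 2806 kg/m³ × 9.8 m/s² × 6970 m = 1.917×10^8 Pa = 191.7 MPa
Total = 7.871 + 191.7 = 199.54 MPa
Pore pressure P_p = 1029 kg/m³ × 9.8 m/s² × 7330 m = 7.392×10^7 Pa = 73.92 MPa
Effective stress σ' = σ_v − P_p = 199.5 − 73.92 = 125.62 MPa = 0.12562 GPa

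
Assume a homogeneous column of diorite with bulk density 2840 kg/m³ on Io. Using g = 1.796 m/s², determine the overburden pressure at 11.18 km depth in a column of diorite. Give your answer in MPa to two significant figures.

diorite: 2840 kg/m³ × 1.796 m/s² × 11180 m = 5.703×10^7 Pa = 57.03 MPa

57 MPa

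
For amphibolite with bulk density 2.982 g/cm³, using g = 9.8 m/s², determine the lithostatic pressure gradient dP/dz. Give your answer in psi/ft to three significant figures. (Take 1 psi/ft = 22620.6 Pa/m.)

1.29 psi/ft

dP/dz = ρg = 2982 kg/m³ × 9.8 m/s² = 29224 Pa/m
= 29224 Pa/m × (1 psi/ft / 22621 Pa/m) = 1.2919 psi/ft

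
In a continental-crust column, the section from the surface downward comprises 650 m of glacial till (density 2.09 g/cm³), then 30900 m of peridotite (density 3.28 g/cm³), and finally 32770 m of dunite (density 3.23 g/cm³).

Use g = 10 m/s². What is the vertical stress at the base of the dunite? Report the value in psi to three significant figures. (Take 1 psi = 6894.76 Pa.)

glacial till: 2090 kg/m³ × 10 m/s² × 650 m = 1.359×10^7 Pa = 1970 psi
peridotite: 3280 kg/m³ × 10 m/s² × 30900 m = 1.014×10^9 Pa = 1.470×10^5 psi
dunite: 3230 kg/m³ × 10 m/s² × 32770 m = 1.058×10^9 Pa = 1.535×10^5 psi
Total = 1970 + 1.470×10^5 + 1.535×10^5 = 3.0249×10^5 psi

302000 psi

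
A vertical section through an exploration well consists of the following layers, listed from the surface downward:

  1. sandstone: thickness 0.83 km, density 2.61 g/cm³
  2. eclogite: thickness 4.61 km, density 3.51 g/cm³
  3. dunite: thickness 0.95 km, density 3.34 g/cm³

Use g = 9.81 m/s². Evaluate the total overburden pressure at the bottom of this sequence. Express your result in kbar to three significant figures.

sandstone: 2610 kg/m³ × 9.81 m/s² × 830 m = 2.125×10^7 Pa = 0.2125 kbar
eclogite: 3510 kg/m³ × 9.81 m/s² × 4610 m = 1.587×10^8 Pa = 1.587 kbar
dunite: 3340 kg/m³ × 9.81 m/s² × 950 m = 3.113×10^7 Pa = 0.3113 kbar
Total = 0.2125 + 1.587 + 0.3113 = 2.1112 kbar

2.11 kbar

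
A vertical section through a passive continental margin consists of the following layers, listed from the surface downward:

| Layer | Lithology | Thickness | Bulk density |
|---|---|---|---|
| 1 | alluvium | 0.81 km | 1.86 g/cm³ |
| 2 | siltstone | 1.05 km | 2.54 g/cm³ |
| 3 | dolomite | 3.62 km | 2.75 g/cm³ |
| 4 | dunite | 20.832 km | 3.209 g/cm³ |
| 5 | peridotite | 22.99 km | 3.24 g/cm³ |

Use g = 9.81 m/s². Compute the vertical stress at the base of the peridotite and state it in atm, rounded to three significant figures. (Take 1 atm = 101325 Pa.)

alluvium: 1860 kg/m³ × 9.81 m/s² × 810 m = 1.478×10^7 Pa = 145.9 atm
siltstone: 2540 kg/m³ × 9.81 m/s² × 1050 m = 2.616×10^7 Pa = 258.2 atm
dolomite: 2750 kg/m³ × 9.81 m/s² × 3620 m = 9.766×10^7 Pa = 963.8 atm
dunite: 3209 kg/m³ × 9.81 m/s² × 20832 m = 6.558×10^8 Pa = 6472 atm
peridotite: 3240 kg/m³ × 9.81 m/s² × 22990 m = 7.307×10^8 Pa = 7212 atm
Total = 145.9 + 258.2 + 963.8 + 6472 + 7212 = 15052 atm

15100 atm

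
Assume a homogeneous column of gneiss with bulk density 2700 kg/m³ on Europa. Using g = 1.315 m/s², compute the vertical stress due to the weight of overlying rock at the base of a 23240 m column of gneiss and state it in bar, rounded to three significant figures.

825 bar

gneiss: 2700 kg/m³ × 1.315 m/s² × 23240 m = 8.251×10^7 Pa = 825.1 bar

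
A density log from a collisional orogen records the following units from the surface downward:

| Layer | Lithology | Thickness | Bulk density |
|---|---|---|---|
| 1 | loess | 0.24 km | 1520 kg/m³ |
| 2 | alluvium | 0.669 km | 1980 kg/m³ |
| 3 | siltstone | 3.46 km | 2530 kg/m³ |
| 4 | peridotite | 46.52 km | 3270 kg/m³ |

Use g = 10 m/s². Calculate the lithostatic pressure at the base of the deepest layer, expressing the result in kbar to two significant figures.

loess: 1520 kg/m³ × 10 m/s² × 240 m = 3.648×10^6 Pa = 0.03648 kbar
alluvium: 1980 kg/m³ × 10 m/s² × 669 m = 1.325×10^7 Pa = 0.1325 kbar
siltstone: 2530 kg/m³ × 10 m/s² × 3460 m = 8.754×10^7 Pa = 0.8754 kbar
peridotite: 3270 kg/m³ × 10 m/s² × 46520 m = 1.521×10^9 Pa = 15.21 kbar
Total = 0.03648 + 0.1325 + 0.8754 + 15.21 = 16.256 kbar

16 kbar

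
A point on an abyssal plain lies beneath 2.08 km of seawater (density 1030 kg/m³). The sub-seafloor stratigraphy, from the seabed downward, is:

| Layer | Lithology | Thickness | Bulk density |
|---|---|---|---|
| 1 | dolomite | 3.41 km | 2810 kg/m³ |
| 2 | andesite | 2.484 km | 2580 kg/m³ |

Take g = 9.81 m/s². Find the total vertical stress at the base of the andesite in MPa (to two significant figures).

180 MPa

seawater: 1030 kg/m³ × 9.81 m/s² × 2080 m = 2.102×10^7 Pa = 21.02 MPa
dolomite: 2810 kg/m³ × 9.81 m/s² × 3410 m = 9.400×10^7 Pa = 94.00 MPa
andesite: 2580 kg/m³ × 9.81 m/s² × 2484 m = 6.287×10^7 Pa = 62.87 MPa
Total = 21.02 + 94.00 + 62.87 = 177.89 MPa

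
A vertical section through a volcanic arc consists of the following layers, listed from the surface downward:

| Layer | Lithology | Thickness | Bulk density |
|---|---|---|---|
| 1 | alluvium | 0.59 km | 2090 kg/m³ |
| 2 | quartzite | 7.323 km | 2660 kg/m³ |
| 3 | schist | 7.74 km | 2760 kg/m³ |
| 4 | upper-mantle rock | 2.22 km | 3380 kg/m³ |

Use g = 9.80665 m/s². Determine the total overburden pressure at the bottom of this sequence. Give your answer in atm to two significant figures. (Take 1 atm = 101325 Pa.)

4800 atm

alluvium: 2090 kg/m³ × 9.80665 m/s² × 590 m = 1.209×10^7 Pa = 119.3 atm
quartzite: 2660 kg/m³ × 9.80665 m/s² × 7323 m = 1.910×10^8 Pa = 1885 atm
schist: 2760 kg/m³ × 9.80665 m/s² × 7740 m = 2.095×10^8 Pa = 2068 atm
upper-mantle rock: 3380 kg/m³ × 9.80665 m/s² × 2220 m = 7.359×10^7 Pa = 726.2 atm
Total = 119.3 + 1885 + 2068 + 726.2 = 4798.4 atm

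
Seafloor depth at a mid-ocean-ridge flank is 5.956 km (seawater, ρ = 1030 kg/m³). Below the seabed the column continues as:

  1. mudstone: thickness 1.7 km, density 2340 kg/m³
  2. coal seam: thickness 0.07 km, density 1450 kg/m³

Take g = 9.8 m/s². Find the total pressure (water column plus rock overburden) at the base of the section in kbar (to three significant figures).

seawater: 1030 kg/m³ × 9.8 m/s² × 5956 m = 6.012×10^7 Pa = 0.6012 kbar
mudstone: 2340 kg/m³ × 9.8 m/s² × 1700 m = 3.898×10^7 Pa = 0.3898 kbar
coal seam: 1450 kg/m³ × 9.8 m/s² × 70 m = 9.947×10^5 Pa = 9.947×10^-3 kbar
Total = 0.6012 + 0.3898 + 9.947×10^-3 = 1.0010 kbar

1.00 kbar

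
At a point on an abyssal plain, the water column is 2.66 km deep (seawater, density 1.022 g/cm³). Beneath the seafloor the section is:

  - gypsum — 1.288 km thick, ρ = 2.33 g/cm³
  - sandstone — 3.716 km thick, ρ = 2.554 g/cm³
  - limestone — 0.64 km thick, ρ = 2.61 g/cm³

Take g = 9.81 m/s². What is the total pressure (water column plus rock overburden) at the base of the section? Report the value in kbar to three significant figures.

seawater: 1022 kg/m³ × 9.81 m/s² × 2660 m = 2.667×10^7 Pa = 0.2667 kbar
gypsum: 2330 kg/m³ × 9.81 m/s² × 1288 m = 2.944×10^7 Pa = 0.2944 kbar
sandstone: 2554 kg/m³ × 9.81 m/s² × 3716 m = 9.310×10^7 Pa = 0.9310 kbar
limestone: 2610 kg/m³ × 9.81 m/s² × 640 m = 1.639×10^7 Pa = 0.1639 kbar
Total = 0.2667 + 0.2944 + 0.9310 + 0.1639 = 1.6560 kbar

1.66 kbar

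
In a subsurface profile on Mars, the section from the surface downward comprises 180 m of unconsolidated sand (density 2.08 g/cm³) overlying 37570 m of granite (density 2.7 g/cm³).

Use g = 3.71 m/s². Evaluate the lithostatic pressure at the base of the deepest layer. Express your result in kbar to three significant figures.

unconsolidated sand: 2080 kg/m³ × 3.71 m/s² × 180 m = 1.389×10^6 Pa = 0.01389 kbar
granite: 2700 kg/m³ × 3.71 m/s² × 37570 m = 3.763×10^8 Pa = 3.763 kbar
Total = 0.01389 + 3.763 = 3.7773 kbar

3.78 kbar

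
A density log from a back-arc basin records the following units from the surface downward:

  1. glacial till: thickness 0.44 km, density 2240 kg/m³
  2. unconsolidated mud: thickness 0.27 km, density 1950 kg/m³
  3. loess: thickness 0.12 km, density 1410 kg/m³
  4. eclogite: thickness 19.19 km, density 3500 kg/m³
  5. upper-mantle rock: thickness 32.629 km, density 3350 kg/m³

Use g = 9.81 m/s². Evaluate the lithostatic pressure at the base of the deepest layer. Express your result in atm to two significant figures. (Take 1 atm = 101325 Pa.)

17000 atm

glacial till: 2240 kg/m³ × 9.81 m/s² × 440 m = 9.669×10^6 Pa = 95.42 atm
unconsolidated mud: 1950 kg/m³ × 9.81 m/s² × 270 m = 5.165×10^6 Pa = 50.97 atm
loess: 1410 kg/m³ × 9.81 m/s² × 120 m = 1.660×10^6 Pa = 16.38 atm
eclogite: 3500 kg/m³ × 9.81 m/s² × 19190 m = 6.589×10^8 Pa = 6503 atm
upper-mantle rock: 3350 kg/m³ × 9.81 m/s² × 32629 m = 1.072×10^9 Pa = 10583 atm
Total = 95.42 + 50.97 + 16.38 + 6503 + 10583 = 17248 atm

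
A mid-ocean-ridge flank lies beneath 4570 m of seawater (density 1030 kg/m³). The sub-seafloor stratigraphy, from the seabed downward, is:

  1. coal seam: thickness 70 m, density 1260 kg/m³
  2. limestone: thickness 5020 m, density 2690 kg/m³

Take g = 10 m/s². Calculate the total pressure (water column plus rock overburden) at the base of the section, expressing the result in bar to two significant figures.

1800 bar

seawater: 1030 kg/m³ × 10 m/s² × 4570 m = 4.707×10^7 Pa = 470.7 bar
coal seam: 1260 kg/m³ × 10 m/s² × 70 m = 8.820×10^5 Pa = 8.820 bar
limestone: 2690 kg/m³ × 10 m/s² × 5020 m = 1.350×10^8 Pa = 1350 bar
Total = 470.7 + 8.820 + 1350 = 1829.9 bar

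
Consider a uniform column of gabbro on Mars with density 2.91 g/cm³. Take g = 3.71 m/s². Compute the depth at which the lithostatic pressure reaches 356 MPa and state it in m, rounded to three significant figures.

h = P/(ρg) = 356 MPa / (2910 kg/m³ × 3.71 m/s²) = 3.560×10^8 Pa / 10796 Pa/m = 32975 m

33000 m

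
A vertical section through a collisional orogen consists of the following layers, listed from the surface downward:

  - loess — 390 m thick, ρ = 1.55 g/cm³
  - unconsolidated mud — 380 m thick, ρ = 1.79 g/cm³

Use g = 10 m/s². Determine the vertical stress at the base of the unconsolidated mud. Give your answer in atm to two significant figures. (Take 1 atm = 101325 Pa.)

loess: 1550 kg/m³ × 10 m/s² × 390 m = 6.045×10^6 Pa = 59.66 atm
unconsolidated mud: 1790 kg/m³ × 10 m/s² × 380 m = 6.802×10^6 Pa = 67.13 atm
Total = 59.66 + 67.13 = 126.79 atm

130 atm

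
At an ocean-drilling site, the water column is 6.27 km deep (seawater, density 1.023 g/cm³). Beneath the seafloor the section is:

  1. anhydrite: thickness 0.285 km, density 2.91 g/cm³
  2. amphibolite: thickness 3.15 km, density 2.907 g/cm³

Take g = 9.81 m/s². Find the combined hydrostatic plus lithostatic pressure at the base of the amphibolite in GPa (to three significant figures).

seawater: 1023 kg/m³ × 9.81 m/s² × 6270 m = 6.292×10^7 Pa = 0.06292 GPa
anhydrite: 2910 kg/m³ × 9.81 m/s² × 285 m = 8.136×10^6 Pa = 8.136×10^-3 GPa
amphibolite: 2907 kg/m³ × 9.81 m/s² × 3150 m = 8.983×10^7 Pa = 0.08983 GPa
Total = 0.06292 + 8.136×10^-3 + 0.08983 = 0.16089 GPa

0.161 GPa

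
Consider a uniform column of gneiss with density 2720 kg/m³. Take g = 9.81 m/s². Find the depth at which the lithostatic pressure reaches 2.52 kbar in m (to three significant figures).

h = P/(ρg) = 2.52 kbar / (2720 kg/m³ × 9.81 m/s²) = 2.520×10^8 Pa / 26683 Pa/m = 9444.1 m

9440 m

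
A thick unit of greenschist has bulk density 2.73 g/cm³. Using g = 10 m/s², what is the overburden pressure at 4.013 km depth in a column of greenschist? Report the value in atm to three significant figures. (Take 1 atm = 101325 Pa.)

greenschist: 2730 kg/m³ × 10 m/s² × 4013 m = 1.096×10^8 Pa = 1081 atm

1080 atm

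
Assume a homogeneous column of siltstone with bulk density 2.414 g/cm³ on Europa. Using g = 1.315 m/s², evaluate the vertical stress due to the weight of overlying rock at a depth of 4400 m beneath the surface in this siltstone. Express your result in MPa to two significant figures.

14 MPa

siltstone: 2414 kg/m³ × 1.315 m/s² × 4400 m = 1.397×10^7 Pa = 13.97 MPa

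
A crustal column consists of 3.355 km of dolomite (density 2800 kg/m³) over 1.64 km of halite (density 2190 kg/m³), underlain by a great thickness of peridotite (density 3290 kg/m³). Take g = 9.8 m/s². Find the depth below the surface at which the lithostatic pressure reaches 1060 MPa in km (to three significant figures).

Pressure at base of upper layers: 2800×9.8×3355 + 2190×9.8×1640 = 1.273×10^8 Pa = 127.3 MPa
Remaining pressure to be supplied by peridotite: 1.060×10^9 − 1.273×10^8 = 9.327×10^8 Pa
Additional depth in peridotite = 9.327×10^8 Pa / (3290 kg/m³ × 9.8 m/s²) = 28929 m
Total depth = 4995 m + 28929 m = 33924 m
= 33.924 km

33.9 km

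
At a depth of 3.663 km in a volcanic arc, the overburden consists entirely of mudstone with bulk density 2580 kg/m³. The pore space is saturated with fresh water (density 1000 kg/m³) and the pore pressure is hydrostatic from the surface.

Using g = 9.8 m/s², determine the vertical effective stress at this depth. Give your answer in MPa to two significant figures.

Overburden (lithostatic) stress σ_v:
mudstone: 2580 kg/m³ × 9.8 m/s² × 3663 m = 9.262×10^7 Pa = 92.62 MPa
Pore pressure P_p = 1000 kg/m³ × 9.8 m/s² × 3663 m = 3.590×10^7 Pa = 35.90 MPa
Effective stress σ' = σ_v − P_p = 92.62 − 35.90 = 56.718 MPa

57 MPa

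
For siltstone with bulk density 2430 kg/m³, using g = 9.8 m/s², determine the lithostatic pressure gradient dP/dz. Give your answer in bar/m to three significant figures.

0.238 bar/m

dP/dz = ρg = 2430 kg/m³ × 9.8 m/s² = 23814 Pa/m
= 23814 Pa/m × (1 bar/m / 1.0000×10^5 Pa/m) = 0.23814 bar/m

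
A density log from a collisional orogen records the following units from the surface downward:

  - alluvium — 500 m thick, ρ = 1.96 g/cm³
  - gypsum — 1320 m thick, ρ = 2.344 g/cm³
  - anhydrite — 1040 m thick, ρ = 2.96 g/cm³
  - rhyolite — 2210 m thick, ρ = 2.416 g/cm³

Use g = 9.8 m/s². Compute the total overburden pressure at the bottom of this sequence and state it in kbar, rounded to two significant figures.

1.2 kbar

alluvium: 1960 kg/m³ × 9.8 m/s² × 500 m = 9.604×10^6 Pa = 0.09604 kbar
gypsum: 2344 kg/m³ × 9.8 m/s² × 1320 m = 3.032×10^7 Pa = 0.3032 kbar
anhydrite: 2960 kg/m³ × 9.8 m/s² × 1040 m = 3.017×10^7 Pa = 0.3017 kbar
rhyolite: 2416 kg/m³ × 9.8 m/s² × 2210 m = 5.233×10^7 Pa = 0.5233 kbar
Total = 0.09604 + 0.3032 + 0.3017 + 0.5233 = 1.2242 kbar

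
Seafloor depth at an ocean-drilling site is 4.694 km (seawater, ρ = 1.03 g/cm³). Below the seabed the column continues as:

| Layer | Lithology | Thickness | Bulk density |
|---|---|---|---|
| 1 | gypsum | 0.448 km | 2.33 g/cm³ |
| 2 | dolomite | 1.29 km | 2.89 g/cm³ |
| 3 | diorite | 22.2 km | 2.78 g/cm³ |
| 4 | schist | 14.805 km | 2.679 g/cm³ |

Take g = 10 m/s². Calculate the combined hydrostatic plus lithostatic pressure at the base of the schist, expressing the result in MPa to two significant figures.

1100 MPa

seawater: 1030 kg/m³ × 10 m/s² × 4694 m = 4.835×10^7 Pa = 48.35 MPa
gypsum: 2330 kg/m³ × 10 m/s² × 448 m = 1.044×10^7 Pa = 10.44 MPa
dolomite: 2890 kg/m³ × 10 m/s² × 1290 m = 3.728×10^7 Pa = 37.28 MPa
diorite: 2780 kg/m³ × 10 m/s² × 22200 m = 6.172×10^8 Pa = 617.2 MPa
schist: 2679 kg/m³ × 10 m/s² × 14805 m = 3.966×10^8 Pa = 396.6 MPa
Total = 48.35 + 10.44 + 37.28 + 617.2 + 396.6 = 1109.9 MPa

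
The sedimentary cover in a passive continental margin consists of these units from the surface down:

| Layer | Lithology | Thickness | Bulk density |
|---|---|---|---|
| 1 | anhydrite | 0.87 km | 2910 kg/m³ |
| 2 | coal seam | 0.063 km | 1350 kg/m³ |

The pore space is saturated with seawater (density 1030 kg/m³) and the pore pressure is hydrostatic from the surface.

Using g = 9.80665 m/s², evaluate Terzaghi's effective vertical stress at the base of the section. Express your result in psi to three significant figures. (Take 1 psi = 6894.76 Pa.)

2360 psi

Overburden (lithostatic) stress σ_v:
anhydrite: 2910 kg/m³ × 9.80665 m/s² × 870 m = 2.483×10^7 Pa = 24.83 MPa
coal seam: 1350 kg/m³ × 9.80665 m/s² × 63 m = 8.341×10^5 Pa = 0.8341 MPa
Total = 24.83 + 0.8341 = 25.662 MPa
Pore pressure P_p = 1030 kg/m³ × 9.80665 m/s² × 933 m = 9.424×10^6 Pa = 9.424 MPa
Effective stress σ' = σ_v − P_p = 25.66 − 9.424 = 16.237 MPa = 2355.0 psi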